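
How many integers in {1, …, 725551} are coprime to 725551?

691488

Factor: 725551 = 29 · 127 · 197.
φ(725551) = (29−1) · (127−1) · (197−1) = 28 · 126 · 196 = 691488.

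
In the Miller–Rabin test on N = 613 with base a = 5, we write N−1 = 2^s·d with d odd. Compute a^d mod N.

613 − 1 = 612 = 2^2 · 153, so d = 153.
5^1 ≡ 5 (mod 613)
5^2 ≡ 5^2 = 25 ≡ 25 (mod 613)
5^4 ≡ 25^2 = 625 ≡ 12 (mod 613)
5^8 ≡ 12^2 = 144 ≡ 144 (mod 613)
5^16 ≡ 144^2 = 20736 ≡ 507 (mod 613)
5^32 ≡ 507^2 = 257049 ≡ 202 (mod 613)
5^64 ≡ 202^2 = 40804 ≡ 346 (mod 613)
5^128 ≡ 346^2 = 119716 ≡ 181 (mod 613)
153 = 128 + 16 + 8 + 1 in binary powers of 2.
So 5^153 ≡ 181 · 507 · 144 · 5 ≡ 35 (mod 613).
Squaring chain: 35 → 612; reaches −1, so base 5 does not prove 613 composite.

35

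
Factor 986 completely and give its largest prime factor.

29

986 = 2 · 493
493 = 17 · 29
29 is prime.
So 986 = 2 · 17 · 29; the largest prime factor is 29.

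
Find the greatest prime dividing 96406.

59

96406 = 2 · 48203
48203 = 19 · 2537
2537 = 43 · 59
59 is prime.
So 96406 = 2 · 19 · 43 · 59; the largest prime factor is 59.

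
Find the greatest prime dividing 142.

142 = 2 · 71
71 is prime.
So 142 = 2 · 71; the largest prime factor is 71.

71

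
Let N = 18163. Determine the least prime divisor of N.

41

18163 is odd.
Digit sum 19, not divisible by 3.
Ends in 3: not divisible by 5.
7: 18163 = 7·2594 + 5
11: 18163 = 11·1651 + 2
13: 18163 = 13·1397 + 2
17: 18163 = 17·1068 + 7
19: 18163 = 19·955 + 18
23: 18163 = 23·789 + 16
29: 18163 = 29·626 + 9
31: 18163 = 31·585 + 28
37: 18163 = 37·490 + 33
41: 18163 = 41·443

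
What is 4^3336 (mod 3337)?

4^1 ≡ 4 (mod 3337)
4^2 ≡ 4^2 = 16 ≡ 16 (mod 3337)
4^4 ≡ 16^2 = 256 ≡ 256 (mod 3337)
4^8 ≡ 256^2 = 65536 ≡ 2133 (mod 3337)
4^16 ≡ 2133^2 = 4549689 ≡ 1358 (mod 3337)
4^32 ≡ 1358^2 = 1844164 ≡ 2140 (mod 3337)
4^64 ≡ 2140^2 = 4579600 ≡ 1236 (mod 3337)
4^128 ≡ 1236^2 = 1527696 ≡ 2687 (mod 3337)
4^256 ≡ 2687^2 = 7219969 ≡ 2038 (mod 3337)
4^512 ≡ 2038^2 = 4153444 ≡ 2216 (mod 3337)
4^1024 ≡ 2216^2 = 4910656 ≡ 1929 (mod 3337)
4^2048 ≡ 1929^2 = 3721041 ≡ 286 (mod 3337)
3336 = 2048 + 1024 + 256 + 8 in binary powers of 2.
So 4^3336 ≡ 286 · 1929 · 2038 · 2133 ≡ 192 (mod 3337).
Since 192 ≠ 1, base 4 is a Fermat witness: 3337 is composite.

192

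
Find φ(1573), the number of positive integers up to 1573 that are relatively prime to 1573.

1320

Factor: 1573 = 11^2 · 13.
φ(1573) = 11^1·(11−1) · (13−1) = 110 · 12 = 1320.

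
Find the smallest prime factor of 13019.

13019 is odd.
Digit sum 14, not divisible by 3.
Ends in 9: not divisible by 5.
7: 13019 = 7·1859 + 6
11: 13019 = 11·1183 + 6
13: 13019 = 13·1001 + 6
17: 13019 = 17·765 + 14
19: 13019 = 19·685 + 4
23: 13019 = 23·566 + 1
29: 13019 = 29·448 + 27
31: 13019 = 31·419 + 30
37: 13019 = 37·351 + 32
41: 13019 = 41·317 + 22
43: 13019 = 43·302 + 33
47: 13019 = 47·277

47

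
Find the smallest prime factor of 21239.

21239 is odd.
Digit sum 17, not divisible by 3.
Ends in 9: not divisible by 5.
7: 21239 = 7·3034 + 1
11: 21239 = 11·1930 + 9
13: 21239 = 13·1633 + 10
17: 21239 = 17·1249 + 6
19: 21239 = 19·1117 + 16
23: 21239 = 23·923 + 10
29: 21239 = 29·732 + 11
31: 21239 = 31·685 + 4
37: 21239 = 37·574 + 1
41: 21239 = 41·518 + 1
43: 21239 = 43·493 + 40
47: 21239 = 47·451 + 42
53: 21239 = 53·400 + 39
59: 21239 = 59·359 + 58
61: 21239 = 61·348 + 11
67: 21239 = 67·317

67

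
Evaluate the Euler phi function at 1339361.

1302400

Factor: 1339361 = 89 · 101 · 149.
φ(1339361) = (89−1) · (101−1) · (149−1) = 88 · 100 · 148 = 1302400.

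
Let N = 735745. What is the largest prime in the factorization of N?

97

735745 = 5 · 147149
147149 = 37 · 3977
3977 = 41 · 97
97 is prime.
So 735745 = 5 · 37 · 41 · 97; the largest prime factor is 97.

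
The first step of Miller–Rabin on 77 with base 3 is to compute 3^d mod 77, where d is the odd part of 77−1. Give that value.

59

77 − 1 = 76 = 2^2 · 19, so d = 19.
3^1 ≡ 3 (mod 77)
3^2 ≡ 3^2 = 9 ≡ 9 (mod 77)
3^4 ≡ 9^2 = 81 ≡ 4 (mod 77)
3^8 ≡ 4^2 = 16 ≡ 16 (mod 77)
3^16 ≡ 16^2 = 256 ≡ 25 (mod 77)
19 = 16 + 2 + 1 in binary powers of 2.
So 3^19 ≡ 25 · 9 · 3 ≡ 59 (mod 77).
Squaring chain: 59 → 16; never reaches −1, so base 3 is a Miller–Rabin witness that 77 is composite.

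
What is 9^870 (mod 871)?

9^1 ≡ 9 (mod 871)
9^2 ≡ 9^2 = 81 ≡ 81 (mod 871)
9^4 ≡ 81^2 = 6561 ≡ 464 (mod 871)
9^8 ≡ 464^2 = 215296 ≡ 159 (mod 871)
9^16 ≡ 159^2 = 25281 ≡ 22 (mod 871)
9^32 ≡ 22^2 = 484 ≡ 484 (mod 871)
9^64 ≡ 484^2 = 234256 ≡ 828 (mod 871)
9^128 ≡ 828^2 = 685584 ≡ 107 (mod 871)
9^256 ≡ 107^2 = 11449 ≡ 126 (mod 871)
9^512 ≡ 126^2 = 15876 ≡ 198 (mod 871)
870 = 512 + 256 + 64 + 32 + 4 + 2 in binary powers of 2.
So 9^870 ≡ 198 · 126 · 828 · 484 · 464 · 81 ≡ 612 (mod 871).
Since 612 ≠ 1, base 9 is a Fermat witness: 871 is composite.

612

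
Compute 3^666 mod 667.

660

3^1 ≡ 3 (mod 667)
3^2 ≡ 3^2 = 9 ≡ 9 (mod 667)
3^4 ≡ 9^2 = 81 ≡ 81 (mod 667)
3^8 ≡ 81^2 = 6561 ≡ 558 (mod 667)
3^16 ≡ 558^2 = 311364 ≡ 542 (mod 667)
3^32 ≡ 542^2 = 293764 ≡ 284 (mod 667)
3^64 ≡ 284^2 = 80656 ≡ 616 (mod 667)
3^128 ≡ 616^2 = 379456 ≡ 600 (mod 667)
3^256 ≡ 600^2 = 360000 ≡ 487 (mod 667)
3^512 ≡ 487^2 = 237169 ≡ 384 (mod 667)
666 = 512 + 128 + 16 + 8 + 2 in binary powers of 2.
So 3^666 ≡ 384 · 600 · 542 · 558 · 9 ≡ 660 (mod 667).
Since 660 ≠ 1, base 3 is a Fermat witness: 667 is composite.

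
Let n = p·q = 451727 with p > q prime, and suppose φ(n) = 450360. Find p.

811

φ(n) = (p−1)(q−1) = n − (p+q) + 1, so p + q = 451727 − 450360 + 1 = 1368.
p and q are the roots of t² − 1368t + 451727 = 0.
Discriminant: 1368² − 4·451727 = 1871424 − 1806908 = 64516; √64516 = 254.
q = (1368 − 254)/2 = 557, p = (1368 + 254)/2 = 811.
Check: 557 · 811 = 451727.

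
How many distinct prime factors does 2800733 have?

2800733 = 13 · 215441
215441 = 17 · 12673
12673 = 19 · 667
667 = 23 · 29
2800733 = 13 · 17 · 19 · 23 · 29, which has 5 distinct prime factors.

5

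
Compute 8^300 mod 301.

8^1 ≡ 8 (mod 301)
8^2 ≡ 8^2 = 64 ≡ 64 (mod 301)
8^4 ≡ 64^2 = 4096 ≡ 183 (mod 301)
8^8 ≡ 183^2 = 33489 ≡ 78 (mod 301)
8^16 ≡ 78^2 = 6084 ≡ 64 (mod 301)
8^32 ≡ 64^2 = 4096 ≡ 183 (mod 301)
8^64 ≡ 183^2 = 33489 ≡ 78 (mod 301)
8^128 ≡ 78^2 = 6084 ≡ 64 (mod 301)
8^256 ≡ 64^2 = 4096 ≡ 183 (mod 301)
300 = 256 + 32 + 8 + 4 in binary powers of 2.
So 8^300 ≡ 183 · 183 · 78 · 183 ≡ 274 (mod 301).
Since 274 ≠ 1, base 8 is a Fermat witness: 301 is composite.

274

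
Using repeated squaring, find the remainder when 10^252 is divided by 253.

177

10^1 ≡ 10 (mod 253)
10^2 ≡ 10^2 = 100 ≡ 100 (mod 253)
10^4 ≡ 100^2 = 10000 ≡ 133 (mod 253)
10^8 ≡ 133^2 = 17689 ≡ 232 (mod 253)
10^16 ≡ 232^2 = 53824 ≡ 188 (mod 253)
10^32 ≡ 188^2 = 35344 ≡ 177 (mod 253)
10^64 ≡ 177^2 = 31329 ≡ 210 (mod 253)
10^128 ≡ 210^2 = 44100 ≡ 78 (mod 253)
252 = 128 + 64 + 32 + 16 + 8 + 4 in binary powers of 2.
So 10^252 ≡ 78 · 210 · 177 · 188 · 232 · 133 ≡ 177 (mod 253).
Since 177 ≠ 1, base 10 is a Fermat witness: 253 is composite.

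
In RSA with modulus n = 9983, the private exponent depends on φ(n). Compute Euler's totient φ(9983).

9768

Factor: 9983 = 67 · 149.
φ(9983) = (67−1) · (149−1) = 66 · 148 = 9768.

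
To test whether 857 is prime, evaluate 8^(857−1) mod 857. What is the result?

1

8^1 ≡ 8 (mod 857)
8^2 ≡ 8^2 = 64 ≡ 64 (mod 857)
8^4 ≡ 64^2 = 4096 ≡ 668 (mod 857)
8^8 ≡ 668^2 = 446224 ≡ 584 (mod 857)
8^16 ≡ 584^2 = 341056 ≡ 827 (mod 857)
8^32 ≡ 827^2 = 683929 ≡ 43 (mod 857)
8^64 ≡ 43^2 = 1849 ≡ 135 (mod 857)
8^128 ≡ 135^2 = 18225 ≡ 228 (mod 857)
8^256 ≡ 228^2 = 51984 ≡ 564 (mod 857)
8^512 ≡ 564^2 = 318096 ≡ 149 (mod 857)
856 = 512 + 256 + 64 + 16 + 8 in binary powers of 2.
So 8^856 ≡ 149 · 564 · 135 · 827 · 584 ≡ 1 (mod 857).
Since the result is 1, base 8 gives no evidence that 857 is composite.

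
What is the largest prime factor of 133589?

133589 = 19 · 7031
7031 = 79 · 89
89 is prime.
So 133589 = 19 · 79 · 89; the largest prime factor is 89.

89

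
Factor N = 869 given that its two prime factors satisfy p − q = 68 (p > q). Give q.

Since p = q + 68, we have 869 = q(q + 68), so q² + 68q − 869 = 0.
Discriminant: 68² + 4·869 = 4624 + 3476 = 8100; √8100 = 90.
q = (−68 + 90)/2 = 11, and p = q + 68 = 79.
Check: 11 · 79 = 869.

11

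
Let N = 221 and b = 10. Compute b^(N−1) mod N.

81

10^1 ≡ 10 (mod 221)
10^2 ≡ 10^2 = 100 ≡ 100 (mod 221)
10^4 ≡ 100^2 = 10000 ≡ 55 (mod 221)
10^8 ≡ 55^2 = 3025 ≡ 152 (mod 221)
10^16 ≡ 152^2 = 23104 ≡ 120 (mod 221)
10^32 ≡ 120^2 = 14400 ≡ 35 (mod 221)
10^64 ≡ 35^2 = 1225 ≡ 120 (mod 221)
10^128 ≡ 120^2 = 14400 ≡ 35 (mod 221)
220 = 128 + 64 + 16 + 8 + 4 in binary powers of 2.
So 10^220 ≡ 35 · 120 · 120 · 152 · 55 ≡ 81 (mod 221).
Since 81 ≠ 1, base 10 is a Fermat witness: 221 is composite.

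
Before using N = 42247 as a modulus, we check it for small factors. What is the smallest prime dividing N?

42247 is odd.
Digit sum 19, not divisible by 3.
Ends in 7: not divisible by 5.
7: 42247 = 7·6035 + 2
11: 42247 = 11·3840 + 7
13: 42247 = 13·3249 + 10
17: 42247 = 17·2485 + 2
19: 42247 = 19·2223 + 10
23: 42247 = 23·1836 + 19
29: 42247 = 29·1456 + 23
31: 42247 = 31·1362 + 25
37: 42247 = 37·1141 + 30
41: 42247 = 41·1030 + 17
43: 42247 = 43·982 + 21
47: 42247 = 47·898 + 41
53: 42247 = 53·797 + 6
59: 42247 = 59·716 + 3
61: 42247 = 61·692 + 35
67: 42247 = 67·630 + 37
71: 42247 = 71·595 + 2
73: 42247 = 73·578 + 53
79: 42247 = 79·534 + 61
83: 42247 = 83·509

83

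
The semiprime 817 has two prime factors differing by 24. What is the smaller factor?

19

Since p = q + 24, we have 817 = q(q + 24), so q² + 24q − 817 = 0.
Discriminant: 24² + 4·817 = 576 + 3268 = 3844; √3844 = 62.
q = (−24 + 62)/2 = 19, and p = q + 24 = 43.
Check: 19 · 43 = 817.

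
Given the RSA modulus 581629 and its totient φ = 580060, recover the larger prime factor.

φ(n) = (p−1)(q−1) = n − (p+q) + 1, so p + q = 581629 − 580060 + 1 = 1570.
p and q are the roots of t² − 1570t + 581629 = 0.
Discriminant: 1570² − 4·581629 = 2464900 − 2326516 = 138384; √138384 = 372.
q = (1570 − 372)/2 = 599, p = (1570 + 372)/2 = 971.
Check: 599 · 971 = 581629.

971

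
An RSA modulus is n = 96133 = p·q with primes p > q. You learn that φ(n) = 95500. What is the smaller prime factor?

φ(n) = (p−1)(q−1) = n − (p+q) + 1, so p + q = 96133 − 95500 + 1 = 634.
p and q are the roots of t² − 634t + 96133 = 0.
Discriminant: 634² − 4·96133 = 401956 − 384532 = 17424; √17424 = 132.
q = (634 − 132)/2 = 251, p = (634 + 132)/2 = 383.
Check: 251 · 383 = 96133.

251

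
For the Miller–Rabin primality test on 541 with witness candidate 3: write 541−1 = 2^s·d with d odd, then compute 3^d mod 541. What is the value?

1

541 − 1 = 540 = 2^2 · 135, so d = 135.
3^1 ≡ 3 (mod 541)
3^2 ≡ 3^2 = 9 ≡ 9 (mod 541)
3^4 ≡ 9^2 = 81 ≡ 81 (mod 541)
3^8 ≡ 81^2 = 6561 ≡ 69 (mod 541)
3^16 ≡ 69^2 = 4761 ≡ 433 (mod 541)
3^32 ≡ 433^2 = 187489 ≡ 303 (mod 541)
3^64 ≡ 303^2 = 91809 ≡ 380 (mod 541)
3^128 ≡ 380^2 = 144400 ≡ 494 (mod 541)
135 = 128 + 4 + 2 + 1 in binary powers of 2.
So 3^135 ≡ 494 · 81 · 9 · 3 ≡ 1 (mod 541).
Since 3^d ≡ 1 (mod 541), base 3 does not prove 541 composite.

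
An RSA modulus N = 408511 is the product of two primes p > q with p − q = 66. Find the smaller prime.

Since p = q + 66, we have 408511 = q(q + 66), so q² + 66q − 408511 = 0.
Discriminant: 66² + 4·408511 = 4356 + 1634044 = 1638400; √1638400 = 1280.
q = (−66 + 1280)/2 = 607, and p = q + 66 = 673.
Check: 607 · 673 = 408511.

607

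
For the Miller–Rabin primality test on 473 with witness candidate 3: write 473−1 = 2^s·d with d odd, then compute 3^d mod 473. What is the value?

26

473 − 1 = 472 = 2^3 · 59, so d = 59.
3^1 ≡ 3 (mod 473)
3^2 ≡ 3^2 = 9 ≡ 9 (mod 473)
3^4 ≡ 9^2 = 81 ≡ 81 (mod 473)
3^8 ≡ 81^2 = 6561 ≡ 412 (mod 473)
3^16 ≡ 412^2 = 169744 ≡ 410 (mod 473)
3^32 ≡ 410^2 = 168100 ≡ 185 (mod 473)
59 = 32 + 16 + 8 + 2 + 1 in binary powers of 2.
So 3^59 ≡ 185 · 410 · 412 · 9 · 3 ≡ 26 (mod 473).
Squaring chain: 26 → 203 → 58; never reaches −1, so base 3 is a Miller–Rabin witness that 473 is composite.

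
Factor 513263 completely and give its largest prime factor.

89

513263 = 73 · 7031
7031 = 79 · 89
89 is prime.
So 513263 = 73 · 79 · 89; the largest prime factor is 89.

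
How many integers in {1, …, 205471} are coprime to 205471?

174048

Factor: 205471 = 7 · 149 · 197.
φ(205471) = (7−1) · (149−1) · (197−1) = 6 · 148 · 196 = 174048.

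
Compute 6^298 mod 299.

6^1 ≡ 6 (mod 299)
6^2 ≡ 6^2 = 36 ≡ 36 (mod 299)
6^4 ≡ 36^2 = 1296 ≡ 100 (mod 299)
6^8 ≡ 100^2 = 10000 ≡ 133 (mod 299)
6^16 ≡ 133^2 = 17689 ≡ 48 (mod 299)
6^32 ≡ 48^2 = 2304 ≡ 211 (mod 299)
6^64 ≡ 211^2 = 44521 ≡ 269 (mod 299)
6^128 ≡ 269^2 = 72361 ≡ 3 (mod 299)
6^256 ≡ 3^2 = 9 ≡ 9 (mod 299)
298 = 256 + 32 + 8 + 2 in binary powers of 2.
So 6^298 ≡ 9 · 211 · 133 · 36 ≡ 121 (mod 299).
Since 121 ≠ 1, base 6 is a Fermat witness: 299 is composite.

121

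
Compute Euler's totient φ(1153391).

1117312

Factor: 1153391 = 59 · 113 · 173.
φ(1153391) = (59−1) · (113−1) · (173−1) = 58 · 112 · 172 = 1117312.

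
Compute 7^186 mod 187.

7^1 ≡ 7 (mod 187)
7^2 ≡ 7^2 = 49 ≡ 49 (mod 187)
7^4 ≡ 49^2 = 2401 ≡ 157 (mod 187)
7^8 ≡ 157^2 = 24649 ≡ 152 (mod 187)
7^16 ≡ 152^2 = 23104 ≡ 103 (mod 187)
7^32 ≡ 103^2 = 10609 ≡ 137 (mod 187)
7^64 ≡ 137^2 = 18769 ≡ 69 (mod 187)
7^128 ≡ 69^2 = 4761 ≡ 86 (mod 187)
186 = 128 + 32 + 16 + 8 + 2 in binary powers of 2.
So 7^186 ≡ 86 · 137 · 103 · 152 · 49 ≡ 70 (mod 187).
Since 70 ≠ 1, base 7 is a Fermat witness: 187 is composite.

70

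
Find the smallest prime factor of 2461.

2461 is odd.
Digit sum 13, not divisible by 3.
Ends in 1: not divisible by 5.
7: 2461 = 7·351 + 4
11: 2461 = 11·223 + 8
13: 2461 = 13·189 + 4
17: 2461 = 17·144 + 13
19: 2461 = 19·129 + 10
23: 2461 = 23·107

23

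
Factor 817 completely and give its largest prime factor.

817 = 19 · 43
43 is prime.
So 817 = 19 · 43; the largest prime factor is 43.

43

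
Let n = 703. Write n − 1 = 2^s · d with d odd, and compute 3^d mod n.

702

703 − 1 = 702 = 2^1 · 351, so d = 351.
3^1 ≡ 3 (mod 703)
3^2 ≡ 3^2 = 9 ≡ 9 (mod 703)
3^4 ≡ 9^2 = 81 ≡ 81 (mod 703)
3^8 ≡ 81^2 = 6561 ≡ 234 (mod 703)
3^16 ≡ 234^2 = 54756 ≡ 625 (mod 703)
3^32 ≡ 625^2 = 390625 ≡ 460 (mod 703)
3^64 ≡ 460^2 = 211600 ≡ 700 (mod 703)
3^128 ≡ 700^2 = 490000 ≡ 9 (mod 703)
3^256 ≡ 9^2 = 81 ≡ 81 (mod 703)
351 = 256 + 64 + 16 + 8 + 4 + 2 + 1 in binary powers of 2.
So 3^351 ≡ 81 · 700 · 625 · 234 · 81 · 9 · 3 ≡ 702 (mod 703).
Since 3^d ≡ 702 (mod 703), base 3 does not prove 703 composite.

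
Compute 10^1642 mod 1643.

1043

10^1 ≡ 10 (mod 1643)
10^2 ≡ 10^2 = 100 ≡ 100 (mod 1643)
10^4 ≡ 100^2 = 10000 ≡ 142 (mod 1643)
10^8 ≡ 142^2 = 20164 ≡ 448 (mod 1643)
10^16 ≡ 448^2 = 200704 ≡ 258 (mod 1643)
10^32 ≡ 258^2 = 66564 ≡ 844 (mod 1643)
10^64 ≡ 844^2 = 712336 ≡ 917 (mod 1643)
10^128 ≡ 917^2 = 840889 ≡ 1316 (mod 1643)
10^256 ≡ 1316^2 = 1731856 ≡ 134 (mod 1643)
10^512 ≡ 134^2 = 17956 ≡ 1526 (mod 1643)
10^1024 ≡ 1526^2 = 2328676 ≡ 545 (mod 1643)
1642 = 1024 + 512 + 64 + 32 + 8 + 2 in binary powers of 2.
So 10^1642 ≡ 545 · 1526 · 917 · 844 · 448 · 100 ≡ 1043 (mod 1643).
Since 1043 ≠ 1, base 10 is a Fermat witness: 1643 is composite.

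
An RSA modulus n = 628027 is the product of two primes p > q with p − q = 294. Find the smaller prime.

Since p = q + 294, we have 628027 = q(q + 294), so q² + 294q − 628027 = 0.
Discriminant: 294² + 4·628027 = 86436 + 2512108 = 2598544; √2598544 = 1612.
q = (−294 + 1612)/2 = 659, and p = q + 294 = 953.
Check: 659 · 953 = 628027.

659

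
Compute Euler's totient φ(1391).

Factor: 1391 = 13 · 107.
φ(1391) = (13−1) · (107−1) = 12 · 106 = 1272.

1272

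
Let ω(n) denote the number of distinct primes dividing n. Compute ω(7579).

7579 = 11 · 689
689 = 13 · 53
7579 = 11 · 13 · 53, which has 3 distinct prime factors.

3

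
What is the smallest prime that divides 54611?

97

54611 is odd.
Digit sum 17, not divisible by 3.
Ends in 1: not divisible by 5.
7: 54611 = 7·7801 + 4
11: 54611 = 11·4964 + 7
13: 54611 = 13·4200 + 11
17: 54611 = 17·3212 + 7
19: 54611 = 19·2874 + 5
23: 54611 = 23·2374 + 9
29: 54611 = 29·1883 + 4
31: 54611 = 31·1761 + 20
37: 54611 = 37·1475 + 36
41: 54611 = 41·1331 + 40
43: 54611 = 43·1270 + 1
47: 54611 = 47·1161 + 44
53: 54611 = 53·1030 + 21
59: 54611 = 59·925 + 36
61: 54611 = 61·895 + 16
67: 54611 = 67·815 + 6
71: 54611 = 71·769 + 12
73: 54611 = 73·748 + 7
79: 54611 = 79·691 + 22
83: 54611 = 83·657 + 80
89: 54611 = 89·613 + 54
97: 54611 = 97·563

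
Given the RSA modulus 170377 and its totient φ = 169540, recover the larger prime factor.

491

φ(n) = (p−1)(q−1) = n − (p+q) + 1, so p + q = 170377 − 169540 + 1 = 838.
p and q are the roots of t² − 838t + 170377 = 0.
Discriminant: 838² − 4·170377 = 702244 − 681508 = 20736; √20736 = 144.
q = (838 − 144)/2 = 347, p = (838 + 144)/2 = 491.
Check: 347 · 491 = 170377.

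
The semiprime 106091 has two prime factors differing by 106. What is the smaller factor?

Since p = q + 106, we have 106091 = q(q + 106), so q² + 106q − 106091 = 0.
Discriminant: 106² + 4·106091 = 11236 + 424364 = 435600; √435600 = 660.
q = (−106 + 660)/2 = 277, and p = q + 106 = 383.
Check: 277 · 383 = 106091.

277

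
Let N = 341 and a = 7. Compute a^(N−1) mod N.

56

7^1 ≡ 7 (mod 341)
7^2 ≡ 7^2 = 49 ≡ 49 (mod 341)
7^4 ≡ 49^2 = 2401 ≡ 14 (mod 341)
7^8 ≡ 14^2 = 196 ≡ 196 (mod 341)
7^16 ≡ 196^2 = 38416 ≡ 224 (mod 341)
7^32 ≡ 224^2 = 50176 ≡ 49 (mod 341)
7^64 ≡ 49^2 = 2401 ≡ 14 (mod 341)
7^128 ≡ 14^2 = 196 ≡ 196 (mod 341)
7^256 ≡ 196^2 = 38416 ≡ 224 (mod 341)
340 = 256 + 64 + 16 + 4 in binary powers of 2.
So 7^340 ≡ 224 · 14 · 224 · 14 ≡ 56 (mod 341).
Since 56 ≠ 1, base 7 is a Fermat witness: 341 is composite.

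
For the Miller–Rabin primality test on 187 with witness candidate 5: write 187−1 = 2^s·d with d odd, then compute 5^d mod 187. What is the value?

187 − 1 = 186 = 2^1 · 93, so d = 93.
5^1 ≡ 5 (mod 187)
5^2 ≡ 5^2 = 25 ≡ 25 (mod 187)
5^4 ≡ 25^2 = 625 ≡ 64 (mod 187)
5^8 ≡ 64^2 = 4096 ≡ 169 (mod 187)
5^16 ≡ 169^2 = 28561 ≡ 137 (mod 187)
5^32 ≡ 137^2 = 18769 ≡ 69 (mod 187)
5^64 ≡ 69^2 = 4761 ≡ 86 (mod 187)
93 = 64 + 16 + 8 + 4 + 1 in binary powers of 2.
So 5^93 ≡ 86 · 137 · 169 · 64 · 5 ≡ 37 (mod 187).
Squaring chain: 37; never reaches −1, so base 5 is a Miller–Rabin witness that 187 is composite.

37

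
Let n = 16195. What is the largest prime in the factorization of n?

16195 = 5 · 3239
3239 = 41 · 79
79 is prime.
So 16195 = 5 · 41 · 79; the largest prime factor is 79.

79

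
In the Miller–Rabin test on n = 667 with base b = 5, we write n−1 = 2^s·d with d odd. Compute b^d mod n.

667 − 1 = 666 = 2^1 · 333, so d = 333.
5^1 ≡ 5 (mod 667)
5^2 ≡ 5^2 = 25 ≡ 25 (mod 667)
5^4 ≡ 25^2 = 625 ≡ 625 (mod 667)
5^8 ≡ 625^2 = 390625 ≡ 430 (mod 667)
5^16 ≡ 430^2 = 184900 ≡ 141 (mod 667)
5^32 ≡ 141^2 = 19881 ≡ 538 (mod 667)
5^64 ≡ 538^2 = 289444 ≡ 633 (mod 667)
5^128 ≡ 633^2 = 400689 ≡ 489 (mod 667)
5^256 ≡ 489^2 = 239121 ≡ 335 (mod 667)
333 = 256 + 64 + 8 + 4 + 1 in binary powers of 2.
So 5^333 ≡ 335 · 633 · 430 · 625 · 5 ≡ 332 (mod 667).
Squaring chain: 332; never reaches −1, so base 5 is a Miller–Rabin witness that 667 is composite.

332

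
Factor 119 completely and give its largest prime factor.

17

119 = 7 · 17
17 is prime.
So 119 = 7 · 17; the largest prime factor is 17.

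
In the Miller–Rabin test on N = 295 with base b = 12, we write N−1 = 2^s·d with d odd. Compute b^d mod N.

295 − 1 = 294 = 2^1 · 147, so d = 147.
12^1 ≡ 12 (mod 295)
12^2 ≡ 12^2 = 144 ≡ 144 (mod 295)
12^4 ≡ 144^2 = 20736 ≡ 86 (mod 295)
12^8 ≡ 86^2 = 7396 ≡ 21 (mod 295)
12^16 ≡ 21^2 = 441 ≡ 146 (mod 295)
12^32 ≡ 146^2 = 21316 ≡ 76 (mod 295)
12^64 ≡ 76^2 = 5776 ≡ 171 (mod 295)
12^128 ≡ 171^2 = 29241 ≡ 36 (mod 295)
147 = 128 + 16 + 2 + 1 in binary powers of 2.
So 12^147 ≡ 36 · 146 · 144 · 12 ≡ 203 (mod 295).
Squaring chain: 203; never reaches −1, so base 12 is a Miller–Rabin witness that 295 is composite.

203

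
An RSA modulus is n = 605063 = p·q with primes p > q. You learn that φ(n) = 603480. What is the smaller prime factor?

φ(n) = (p−1)(q−1) = n − (p+q) + 1, so p + q = 605063 − 603480 + 1 = 1584.
p and q are the roots of t² − 1584t + 605063 = 0.
Discriminant: 1584² − 4·605063 = 2509056 − 2420252 = 88804; √88804 = 298.
q = (1584 − 298)/2 = 643, p = (1584 + 298)/2 = 941.
Check: 643 · 941 = 605063.

643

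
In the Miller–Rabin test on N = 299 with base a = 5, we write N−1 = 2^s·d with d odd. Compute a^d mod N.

291

299 − 1 = 298 = 2^1 · 149, so d = 149.
5^1 ≡ 5 (mod 299)
5^2 ≡ 5^2 = 25 ≡ 25 (mod 299)
5^4 ≡ 25^2 = 625 ≡ 27 (mod 299)
5^8 ≡ 27^2 = 729 ≡ 131 (mod 299)
5^16 ≡ 131^2 = 17161 ≡ 118 (mod 299)
5^32 ≡ 118^2 = 13924 ≡ 170 (mod 299)
5^64 ≡ 170^2 = 28900 ≡ 196 (mod 299)
5^128 ≡ 196^2 = 38416 ≡ 144 (mod 299)
149 = 128 + 16 + 4 + 1 in binary powers of 2.
So 5^149 ≡ 144 · 118 · 27 · 5 ≡ 291 (mod 299).
Squaring chain: 291; never reaches −1, so base 5 is a Miller–Rabin witness that 299 is composite.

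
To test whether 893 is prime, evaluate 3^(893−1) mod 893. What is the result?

3^1 ≡ 3 (mod 893)
3^2 ≡ 3^2 = 9 ≡ 9 (mod 893)
3^4 ≡ 9^2 = 81 ≡ 81 (mod 893)
3^8 ≡ 81^2 = 6561 ≡ 310 (mod 893)
3^16 ≡ 310^2 = 96100 ≡ 549 (mod 893)
3^32 ≡ 549^2 = 301401 ≡ 460 (mod 893)
3^64 ≡ 460^2 = 211600 ≡ 852 (mod 893)
3^128 ≡ 852^2 = 725904 ≡ 788 (mod 893)
3^256 ≡ 788^2 = 620944 ≡ 309 (mod 893)
3^512 ≡ 309^2 = 95481 ≡ 823 (mod 893)
892 = 512 + 256 + 64 + 32 + 16 + 8 + 4 in binary powers of 2.
So 3^892 ≡ 823 · 309 · 852 · 460 · 549 · 310 · 81 ≡ 852 (mod 893).
Since 852 ≠ 1, base 3 is a Fermat witness: 893 is composite.

852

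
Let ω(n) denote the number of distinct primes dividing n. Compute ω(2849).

3

2849 = 7 · 407
407 = 11 · 37
2849 = 7 · 11 · 37, which has 3 distinct prime factors.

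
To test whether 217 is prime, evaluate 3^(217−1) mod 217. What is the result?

3^1 ≡ 3 (mod 217)
3^2 ≡ 3^2 = 9 ≡ 9 (mod 217)
3^4 ≡ 9^2 = 81 ≡ 81 (mod 217)
3^8 ≡ 81^2 = 6561 ≡ 51 (mod 217)
3^16 ≡ 51^2 = 2601 ≡ 214 (mod 217)
3^32 ≡ 214^2 = 45796 ≡ 9 (mod 217)
3^64 ≡ 9^2 = 81 ≡ 81 (mod 217)
3^128 ≡ 81^2 = 6561 ≡ 51 (mod 217)
216 = 128 + 64 + 16 + 8 in binary powers of 2.
So 3^216 ≡ 51 · 81 · 214 · 51 ≡ 78 (mod 217).
Since 78 ≠ 1, base 3 is a Fermat witness: 217 is composite.

78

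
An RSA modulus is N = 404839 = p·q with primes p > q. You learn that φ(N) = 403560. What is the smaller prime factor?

571

φ(n) = (p−1)(q−1) = n − (p+q) + 1, so p + q = 404839 − 403560 + 1 = 1280.
p and q are the roots of t² − 1280t + 404839 = 0.
Discriminant: 1280² − 4·404839 = 1638400 − 1619356 = 19044; √19044 = 138.
q = (1280 − 138)/2 = 571, p = (1280 + 138)/2 = 709.
Check: 571 · 709 = 404839.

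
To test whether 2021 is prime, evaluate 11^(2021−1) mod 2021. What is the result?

11^1 ≡ 11 (mod 2021)
11^2 ≡ 11^2 = 121 ≡ 121 (mod 2021)
11^4 ≡ 121^2 = 14641 ≡ 494 (mod 2021)
11^8 ≡ 494^2 = 244036 ≡ 1516 (mod 2021)
11^16 ≡ 1516^2 = 2298256 ≡ 379 (mod 2021)
11^32 ≡ 379^2 = 143641 ≡ 150 (mod 2021)
11^64 ≡ 150^2 = 22500 ≡ 269 (mod 2021)
11^128 ≡ 269^2 = 72361 ≡ 1626 (mod 2021)
11^256 ≡ 1626^2 = 2643876 ≡ 408 (mod 2021)
11^512 ≡ 408^2 = 166464 ≡ 742 (mod 2021)
11^1024 ≡ 742^2 = 550564 ≡ 852 (mod 2021)
2020 = 1024 + 512 + 256 + 128 + 64 + 32 + 4 in binary powers of 2.
So 11^2020 ≡ 852 · 742 · 408 · 1626 · 269 · 150 · 494 ≡ 1741 (mod 2021).
Since 1741 ≠ 1, base 11 is a Fermat witness: 2021 is composite.

1741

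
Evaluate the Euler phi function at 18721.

Factor: 18721 = 97 · 193.
φ(18721) = (97−1) · (193−1) = 96 · 192 = 18432.

18432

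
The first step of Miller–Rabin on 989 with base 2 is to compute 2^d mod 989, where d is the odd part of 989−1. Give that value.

989 − 1 = 988 = 2^2 · 247, so d = 247.
2^1 ≡ 2 (mod 989)
2^2 ≡ 2^2 = 4 ≡ 4 (mod 989)
2^4 ≡ 4^2 = 16 ≡ 16 (mod 989)
2^8 ≡ 16^2 = 256 ≡ 256 (mod 989)
2^16 ≡ 256^2 = 65536 ≡ 262 (mod 989)
2^32 ≡ 262^2 = 68644 ≡ 403 (mod 989)
2^64 ≡ 403^2 = 162409 ≡ 213 (mod 989)
2^128 ≡ 213^2 = 45369 ≡ 864 (mod 989)
247 = 128 + 64 + 32 + 16 + 4 + 2 + 1 in binary powers of 2.
So 2^247 ≡ 864 · 213 · 403 · 262 · 16 · 4 · 2 ≡ 469 (mod 989).
Squaring chain: 469 → 403; never reaches −1, so base 2 is a Miller–Rabin witness that 989 is composite.

469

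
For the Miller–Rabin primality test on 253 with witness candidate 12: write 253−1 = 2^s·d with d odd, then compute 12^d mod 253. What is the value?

253 − 1 = 252 = 2^2 · 63, so d = 63.
12^1 ≡ 12 (mod 253)
12^2 ≡ 12^2 = 144 ≡ 144 (mod 253)
12^4 ≡ 144^2 = 20736 ≡ 243 (mod 253)
12^8 ≡ 243^2 = 59049 ≡ 100 (mod 253)
12^16 ≡ 100^2 = 10000 ≡ 133 (mod 253)
12^32 ≡ 133^2 = 17689 ≡ 232 (mod 253)
63 = 32 + 16 + 8 + 4 + 2 + 1 in binary powers of 2.
So 12^63 ≡ 232 · 133 · 100 · 243 · 144 · 12 ≡ 100 (mod 253).
Squaring chain: 100 → 133; never reaches −1, so base 12 is a Miller–Rabin witness that 253 is composite.

100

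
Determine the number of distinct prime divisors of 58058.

58058 = 2 · 29029
29029 = 7 · 4147
4147 = 11 · 377
377 = 13 · 29
58058 = 2 · 7 · 11 · 13 · 29, which has 5 distinct prime factors.

5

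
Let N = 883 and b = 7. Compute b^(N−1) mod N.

7^1 ≡ 7 (mod 883)
7^2 ≡ 7^2 = 49 ≡ 49 (mod 883)
7^4 ≡ 49^2 = 2401 ≡ 635 (mod 883)
7^8 ≡ 635^2 = 403225 ≡ 577 (mod 883)
7^16 ≡ 577^2 = 332929 ≡ 38 (mod 883)
7^32 ≡ 38^2 = 1444 ≡ 561 (mod 883)
7^64 ≡ 561^2 = 314721 ≡ 373 (mod 883)
7^128 ≡ 373^2 = 139129 ≡ 498 (mod 883)
7^256 ≡ 498^2 = 248004 ≡ 764 (mod 883)
7^512 ≡ 764^2 = 583696 ≡ 33 (mod 883)
882 = 512 + 256 + 64 + 32 + 16 + 2 in binary powers of 2.
So 7^882 ≡ 33 · 764 · 373 · 561 · 38 · 49 ≡ 1 (mod 883).
Since the result is 1, base 7 gives no evidence that 883 is composite.

1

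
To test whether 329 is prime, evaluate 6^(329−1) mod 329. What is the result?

6^1 ≡ 6 (mod 329)
6^2 ≡ 6^2 = 36 ≡ 36 (mod 329)
6^4 ≡ 36^2 = 1296 ≡ 309 (mod 329)
6^8 ≡ 309^2 = 95481 ≡ 71 (mod 329)
6^16 ≡ 71^2 = 5041 ≡ 106 (mod 329)
6^32 ≡ 106^2 = 11236 ≡ 50 (mod 329)
6^64 ≡ 50^2 = 2500 ≡ 197 (mod 329)
6^128 ≡ 197^2 = 38809 ≡ 316 (mod 329)
6^256 ≡ 316^2 = 99856 ≡ 169 (mod 329)
328 = 256 + 64 + 8 in binary powers of 2.
So 6^328 ≡ 169 · 197 · 71 ≡ 267 (mod 329).
Since 267 ≠ 1, base 6 is a Fermat witness: 329 is composite.

267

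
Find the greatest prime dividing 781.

781 = 11 · 71
71 is prime.
So 781 = 11 · 71; the largest prime factor is 71.

71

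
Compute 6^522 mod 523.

6^1 ≡ 6 (mod 523)
6^2 ≡ 6^2 = 36 ≡ 36 (mod 523)
6^4 ≡ 36^2 = 1296 ≡ 250 (mod 523)
6^8 ≡ 250^2 = 62500 ≡ 263 (mod 523)
6^16 ≡ 263^2 = 69169 ≡ 133 (mod 523)
6^32 ≡ 133^2 = 17689 ≡ 430 (mod 523)
6^64 ≡ 430^2 = 184900 ≡ 281 (mod 523)
6^128 ≡ 281^2 = 78961 ≡ 511 (mod 523)
6^256 ≡ 511^2 = 261121 ≡ 144 (mod 523)
6^512 ≡ 144^2 = 20736 ≡ 339 (mod 523)
522 = 512 + 8 + 2 in binary powers of 2.
So 6^522 ≡ 339 · 263 · 36 ≡ 1 (mod 523).
Since the result is 1, base 6 gives no evidence that 523 is composite.

1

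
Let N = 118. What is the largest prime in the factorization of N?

118 = 2 · 59
59 is prime.
So 118 = 2 · 59; the largest prime factor is 59.

59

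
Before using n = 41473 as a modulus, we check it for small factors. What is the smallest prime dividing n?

67

41473 is odd.
Digit sum 19, not divisible by 3.
Ends in 3: not divisible by 5.
7: 41473 = 7·5924 + 5
11: 41473 = 11·3770 + 3
13: 41473 = 13·3190 + 3
17: 41473 = 17·2439 + 10
19: 41473 = 19·2182 + 15
23: 41473 = 23·1803 + 4
29: 41473 = 29·1430 + 3
31: 41473 = 31·1337 + 26
37: 41473 = 37·1120 + 33
41: 41473 = 41·1011 + 22
43: 41473 = 43·964 + 21
47: 41473 = 47·882 + 19
53: 41473 = 53·782 + 27
59: 41473 = 59·702 + 55
61: 41473 = 61·679 + 54
67: 41473 = 67·619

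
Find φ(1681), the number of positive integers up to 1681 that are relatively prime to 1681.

1640

Factor: 1681 = 41^2.
φ(1681) = 41^1·(41−1) = 1640.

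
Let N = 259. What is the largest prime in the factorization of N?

259 = 7 · 37
37 is prime.
So 259 = 7 · 37; the largest prime factor is 37.

37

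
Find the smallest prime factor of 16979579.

71

16979579 is odd.
Digit sum 53, not divisible by 3.
Ends in 9: not divisible by 5.
7: 16979579 = 7·2425654 + 1
11: 16979579 = 11·1543598 + 1
13: 16979579 = 13·1306121 + 6
17: 16979579 = 17·998798 + 13
19: 16979579 = 19·893662 + 1
23: 16979579 = 23·738242 + 13
29: 16979579 = 29·585502 + 21
31: 16979579 = 31·547728 + 11
37: 16979579 = 37·458907 + 20
41: 16979579 = 41·414136 + 3
43: 16979579 = 43·394873 + 40
47: 16979579 = 47·361267 + 30
53: 16979579 = 53·320369 + 22
59: 16979579 = 59·287789 + 28
61: 16979579 = 61·278353 + 46
67: 16979579 = 67·253426 + 37
71: 16979579 = 71·239149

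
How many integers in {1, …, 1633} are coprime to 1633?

Factor: 1633 = 23 · 71.
φ(1633) = (23−1) · (71−1) = 22 · 70 = 1540.

1540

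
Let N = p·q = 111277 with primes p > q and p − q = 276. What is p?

499

Since p = q + 276, we have 111277 = q(q + 276), so q² + 276q − 111277 = 0.
Discriminant: 276² + 4·111277 = 76176 + 445108 = 521284; √521284 = 722.
q = (−276 + 722)/2 = 223, and p = q + 276 = 499.
Check: 223 · 499 = 111277.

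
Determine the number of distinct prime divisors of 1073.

1073 = 29 · 37
1073 = 29 · 37, which has 2 distinct prime factors.

2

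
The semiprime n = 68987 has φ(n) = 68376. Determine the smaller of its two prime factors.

φ(n) = (p−1)(q−1) = n − (p+q) + 1, so p + q = 68987 − 68376 + 1 = 612.
p and q are the roots of t² − 612t + 68987 = 0.
Discriminant: 612² − 4·68987 = 374544 − 275948 = 98596; √98596 = 314.
q = (612 − 314)/2 = 149, p = (612 + 314)/2 = 463.
Check: 149 · 463 = 68987.

149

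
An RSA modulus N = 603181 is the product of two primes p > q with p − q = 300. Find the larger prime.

941

Since p = q + 300, we have 603181 = q(q + 300), so q² + 300q − 603181 = 0.
Discriminant: 300² + 4·603181 = 90000 + 2412724 = 2502724; √2502724 = 1582.
q = (−300 + 1582)/2 = 641, and p = q + 300 = 941.
Check: 641 · 941 = 603181.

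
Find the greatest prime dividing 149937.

53

149937 = 3 · 49979
49979 = 23 · 2173
2173 = 41 · 53
53 is prime.
So 149937 = 3 · 23 · 41 · 53; the largest prime factor is 53.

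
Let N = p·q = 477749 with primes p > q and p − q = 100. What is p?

743

Since p = q + 100, we have 477749 = q(q + 100), so q² + 100q − 477749 = 0.
Discriminant: 100² + 4·477749 = 10000 + 1910996 = 1920996; √1920996 = 1386.
q = (−100 + 1386)/2 = 643, and p = q + 100 = 743.
Check: 643 · 743 = 477749.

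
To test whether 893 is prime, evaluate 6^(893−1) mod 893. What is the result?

6^1 ≡ 6 (mod 893)
6^2 ≡ 6^2 = 36 ≡ 36 (mod 893)
6^4 ≡ 36^2 = 1296 ≡ 403 (mod 893)
6^8 ≡ 403^2 = 162409 ≡ 776 (mod 893)
6^16 ≡ 776^2 = 602176 ≡ 294 (mod 893)
6^32 ≡ 294^2 = 86436 ≡ 708 (mod 893)
6^64 ≡ 708^2 = 501264 ≡ 291 (mod 893)
6^128 ≡ 291^2 = 84681 ≡ 739 (mod 893)
6^256 ≡ 739^2 = 546121 ≡ 498 (mod 893)
6^512 ≡ 498^2 = 248004 ≡ 643 (mod 893)
892 = 512 + 256 + 64 + 32 + 16 + 8 + 4 in binary powers of 2.
So 6^892 ≡ 643 · 498 · 291 · 708 · 294 · 776 · 403 ≡ 291 (mod 893).
Since 291 ≠ 1, base 6 is a Fermat witness: 893 is composite.

291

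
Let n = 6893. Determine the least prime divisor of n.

61

6893 is odd.
Digit sum 26, not divisible by 3.
Ends in 3: not divisible by 5.
7: 6893 = 7·984 + 5
11: 6893 = 11·626 + 7
13: 6893 = 13·530 + 3
17: 6893 = 17·405 + 8
19: 6893 = 19·362 + 15
23: 6893 = 23·299 + 16
29: 6893 = 29·237 + 20
31: 6893 = 31·222 + 11
37: 6893 = 37·186 + 11
41: 6893 = 41·168 + 5
43: 6893 = 43·160 + 13
47: 6893 = 47·146 + 31
53: 6893 = 53·130 + 3
59: 6893 = 59·116 + 49
61: 6893 = 61·113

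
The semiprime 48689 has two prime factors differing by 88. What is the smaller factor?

Since p = q + 88, we have 48689 = q(q + 88), so q² + 88q − 48689 = 0.
Discriminant: 88² + 4·48689 = 7744 + 194756 = 202500; √202500 = 450.
q = (−88 + 450)/2 = 181, and p = q + 88 = 269.
Check: 181 · 269 = 48689.

181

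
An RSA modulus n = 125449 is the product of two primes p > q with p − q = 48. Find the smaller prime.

331

Since p = q + 48, we have 125449 = q(q + 48), so q² + 48q − 125449 = 0.
Discriminant: 48² + 4·125449 = 2304 + 501796 = 504100; √504100 = 710.
q = (−48 + 710)/2 = 331, and p = q + 48 = 379.
Check: 331 · 379 = 125449.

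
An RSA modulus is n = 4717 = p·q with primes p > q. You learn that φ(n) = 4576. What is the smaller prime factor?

φ(n) = (p−1)(q−1) = n − (p+q) + 1, so p + q = 4717 − 4576 + 1 = 142.
p and q are the roots of t² − 142t + 4717 = 0.
Discriminant: 142² − 4·4717 = 20164 − 18868 = 1296; √1296 = 36.
q = (142 − 36)/2 = 53, p = (142 + 36)/2 = 89.
Check: 53 · 89 = 4717.

53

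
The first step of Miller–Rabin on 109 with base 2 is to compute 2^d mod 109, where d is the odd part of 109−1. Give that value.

109 − 1 = 108 = 2^2 · 27, so d = 27.
2^1 ≡ 2 (mod 109)
2^2 ≡ 2^2 = 4 ≡ 4 (mod 109)
2^4 ≡ 4^2 = 16 ≡ 16 (mod 109)
2^8 ≡ 16^2 = 256 ≡ 38 (mod 109)
2^16 ≡ 38^2 = 1444 ≡ 27 (mod 109)
27 = 16 + 8 + 2 + 1 in binary powers of 2.
So 2^27 ≡ 27 · 38 · 4 · 2 ≡ 33 (mod 109).
Squaring chain: 33 → 108; reaches −1, so base 2 does not prove 109 composite.

33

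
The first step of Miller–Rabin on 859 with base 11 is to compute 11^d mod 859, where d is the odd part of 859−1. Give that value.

858

859 − 1 = 858 = 2^1 · 429, so d = 429.
11^1 ≡ 11 (mod 859)
11^2 ≡ 11^2 = 121 ≡ 121 (mod 859)
11^4 ≡ 121^2 = 14641 ≡ 38 (mod 859)
11^8 ≡ 38^2 = 1444 ≡ 585 (mod 859)
11^16 ≡ 585^2 = 342225 ≡ 343 (mod 859)
11^32 ≡ 343^2 = 117649 ≡ 825 (mod 859)
11^64 ≡ 825^2 = 680625 ≡ 297 (mod 859)
11^128 ≡ 297^2 = 88209 ≡ 591 (mod 859)
11^256 ≡ 591^2 = 349281 ≡ 527 (mod 859)
429 = 256 + 128 + 32 + 8 + 4 + 1 in binary powers of 2.
So 11^429 ≡ 527 · 591 · 825 · 585 · 38 · 11 ≡ 858 (mod 859).
Since 11^d ≡ 858 (mod 859), base 11 does not prove 859 composite.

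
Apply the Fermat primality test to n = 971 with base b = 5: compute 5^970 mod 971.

1

5^1 ≡ 5 (mod 971)
5^2 ≡ 5^2 = 25 ≡ 25 (mod 971)
5^4 ≡ 25^2 = 625 ≡ 625 (mod 971)
5^8 ≡ 625^2 = 390625 ≡ 283 (mod 971)
5^16 ≡ 283^2 = 80089 ≡ 467 (mod 971)
5^32 ≡ 467^2 = 218089 ≡ 585 (mod 971)
5^64 ≡ 585^2 = 342225 ≡ 433 (mod 971)
5^128 ≡ 433^2 = 187489 ≡ 86 (mod 971)
5^256 ≡ 86^2 = 7396 ≡ 599 (mod 971)
5^512 ≡ 599^2 = 358801 ≡ 502 (mod 971)
970 = 512 + 256 + 128 + 64 + 8 + 2 in binary powers of 2.
So 5^970 ≡ 502 · 599 · 86 · 433 · 283 · 25 ≡ 1 (mod 971).
Since the result is 1, base 5 gives no evidence that 971 is composite.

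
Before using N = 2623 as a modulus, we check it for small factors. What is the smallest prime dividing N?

2623 is odd.
Digit sum 13, not divisible by 3.
Ends in 3: not divisible by 5.
7: 2623 = 7·374 + 5
11: 2623 = 11·238 + 5
13: 2623 = 13·201 + 10
17: 2623 = 17·154 + 5
19: 2623 = 19·138 + 1
23: 2623 = 23·114 + 1
29: 2623 = 29·90 + 13
31: 2623 = 31·84 + 19
37: 2623 = 37·70 + 33
41: 2623 = 41·63 + 40
43: 2623 = 43·61

43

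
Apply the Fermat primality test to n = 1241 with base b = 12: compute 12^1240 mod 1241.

475

12^1 ≡ 12 (mod 1241)
12^2 ≡ 12^2 = 144 ≡ 144 (mod 1241)
12^4 ≡ 144^2 = 20736 ≡ 880 (mod 1241)
12^8 ≡ 880^2 = 774400 ≡ 16 (mod 1241)
12^16 ≡ 16^2 = 256 ≡ 256 (mod 1241)
12^32 ≡ 256^2 = 65536 ≡ 1004 (mod 1241)
12^64 ≡ 1004^2 = 1008016 ≡ 324 (mod 1241)
12^128 ≡ 324^2 = 104976 ≡ 732 (mod 1241)
12^256 ≡ 732^2 = 535824 ≡ 953 (mod 1241)
12^512 ≡ 953^2 = 908209 ≡ 1038 (mod 1241)
12^1024 ≡ 1038^2 = 1077444 ≡ 256 (mod 1241)
1240 = 1024 + 128 + 64 + 16 + 8 in binary powers of 2.
So 12^1240 ≡ 256 · 732 · 324 · 256 · 16 ≡ 475 (mod 1241).
Since 475 ≠ 1, base 12 is a Fermat witness: 1241 is composite.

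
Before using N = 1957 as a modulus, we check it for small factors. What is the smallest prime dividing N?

19

1957 is odd.
Digit sum 22, not divisible by 3.
Ends in 7: not divisible by 5.
7: 1957 = 7·279 + 4
11: 1957 = 11·177 + 10
13: 1957 = 13·150 + 7
17: 1957 = 17·115 + 2
19: 1957 = 19·103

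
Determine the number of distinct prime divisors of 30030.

30030 = 2 · 15015
15015 = 3 · 5005
5005 = 5 · 1001
1001 = 7 · 143
143 = 11 · 13
30030 = 2 · 3 · 5 · 7 · 11 · 13, which has 6 distinct prime factors.

6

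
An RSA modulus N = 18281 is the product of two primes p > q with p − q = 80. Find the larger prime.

Since p = q + 80, we have 18281 = q(q + 80), so q² + 80q − 18281 = 0.
Discriminant: 80² + 4·18281 = 6400 + 73124 = 79524; √79524 = 282.
q = (−80 + 282)/2 = 101, and p = q + 80 = 181.
Check: 101 · 181 = 18281.

181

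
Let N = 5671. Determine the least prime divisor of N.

53

5671 is odd.
Digit sum 19, not divisible by 3.
Ends in 1: not divisible by 5.
7: 5671 = 7·810 + 1
11: 5671 = 11·515 + 6
13: 5671 = 13·436 + 3
17: 5671 = 17·333 + 10
19: 5671 = 19·298 + 9
23: 5671 = 23·246 + 13
29: 5671 = 29·195 + 16
31: 5671 = 31·182 + 29
37: 5671 = 37·153 + 10
41: 5671 = 41·138 + 13
43: 5671 = 43·131 + 38
47: 5671 = 47·120 + 31
53: 5671 = 53·107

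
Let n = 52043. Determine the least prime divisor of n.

71

52043 is odd.
Digit sum 14, not divisible by 3.
Ends in 3: not divisible by 5.
7: 52043 = 7·7434 + 5
11: 52043 = 11·4731 + 2
13: 52043 = 13·4003 + 4
17: 52043 = 17·3061 + 6
19: 52043 = 19·2739 + 2
23: 52043 = 23·2262 + 17
29: 52043 = 29·1794 + 17
31: 52043 = 31·1678 + 25
37: 52043 = 37·1406 + 21
41: 52043 = 41·1269 + 14
43: 52043 = 43·1210 + 13
47: 52043 = 47·1107 + 14
53: 52043 = 53·981 + 50
59: 52043 = 59·882 + 5
61: 52043 = 61·853 + 10
67: 52043 = 67·776 + 51
71: 52043 = 71·733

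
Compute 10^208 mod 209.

199

10^1 ≡ 10 (mod 209)
10^2 ≡ 10^2 = 100 ≡ 100 (mod 209)
10^4 ≡ 100^2 = 10000 ≡ 177 (mod 209)
10^8 ≡ 177^2 = 31329 ≡ 188 (mod 209)
10^16 ≡ 188^2 = 35344 ≡ 23 (mod 209)
10^32 ≡ 23^2 = 529 ≡ 111 (mod 209)
10^64 ≡ 111^2 = 12321 ≡ 199 (mod 209)
10^128 ≡ 199^2 = 39601 ≡ 100 (mod 209)
208 = 128 + 64 + 16 in binary powers of 2.
So 10^208 ≡ 100 · 199 · 23 ≡ 199 (mod 209).
Since 199 ≠ 1, base 10 is a Fermat witness: 209 is composite.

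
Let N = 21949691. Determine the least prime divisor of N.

61

21949691 is odd.
Digit sum 41, not divisible by 3.
Ends in 1: not divisible by 5.
7: 21949691 = 7·3135670 + 1
11: 21949691 = 11·1995426 + 5
13: 21949691 = 13·1688437 + 10
17: 21949691 = 17·1291158 + 5
19: 21949691 = 19·1155246 + 17
23: 21949691 = 23·954334 + 9
29: 21949691 = 29·756885 + 26
31: 21949691 = 31·708054 + 17
37: 21949691 = 37·593234 + 33
41: 21949691 = 41·535358 + 13
43: 21949691 = 43·510457 + 40
47: 21949691 = 47·467014 + 33
53: 21949691 = 53·414145 + 6
59: 21949691 = 59·372028 + 39
61: 21949691 = 61·359831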